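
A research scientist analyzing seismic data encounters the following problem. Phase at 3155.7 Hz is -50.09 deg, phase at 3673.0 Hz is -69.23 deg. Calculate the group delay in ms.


Group delay from phase difference:
tau = -d(phi)/d(omega)
d(phi) = -19.14 deg = -0.334056 rad
d(omega) = 2*pi*(3673.0 - 3155.7) = 3250.2918 rad/s
tau = -(-0.334056) / 3250.2918
    = 0.1028 ms

0.1028 ms


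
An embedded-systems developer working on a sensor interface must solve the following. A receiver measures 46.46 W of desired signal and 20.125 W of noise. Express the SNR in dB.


SNR in decibels:
SNR = 10 * log10(Ps / Pn)
    = 10 * log10(46.46 / 20.125)
    = 10 * log10(2.3086)
    = 10 * 0.3633
    = 3.63 dB

3.63 dB


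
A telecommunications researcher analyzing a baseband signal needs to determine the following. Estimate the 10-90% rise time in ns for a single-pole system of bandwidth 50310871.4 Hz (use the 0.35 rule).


Rise time from bandwidth relationship:
tr = 0.35 / BW
   = 0.35 / 50310871.4
   = 6.956746927e-09 s
   = 6.9567 ns

6.9567 ns


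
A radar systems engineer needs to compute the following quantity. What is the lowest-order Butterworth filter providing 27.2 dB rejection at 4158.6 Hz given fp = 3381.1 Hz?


Butterworth filter order formula:
n = log10(10^(A/10) - 1) / (2 * log10(f_stop/f_pass))
10^(27.2/10) - 1 = 523.8075
f_stop/f_pass = 4158.6 / 3381.1 = 1.23
n = 15.1251 -> ceil = 16

16


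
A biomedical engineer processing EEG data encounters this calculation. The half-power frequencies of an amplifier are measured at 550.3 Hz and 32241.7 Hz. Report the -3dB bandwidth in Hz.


Bandwidth is the difference of -3dB frequencies:
BW = f_high - f_low
   = 32241.7 - 550.3
   = 31691.4 Hz

31691.4 Hz


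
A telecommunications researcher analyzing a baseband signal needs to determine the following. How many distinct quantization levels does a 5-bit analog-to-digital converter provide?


Number of quantization levels = 2^N
= 2^5
= 32

32


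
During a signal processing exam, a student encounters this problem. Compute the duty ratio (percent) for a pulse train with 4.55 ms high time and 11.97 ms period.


Duty cycle as a percentage:
DC = (t_on / T) * 100
   = (4.55 / 11.97) * 100
   = 0.380117 * 100
   = 38.01 %

38.01 %


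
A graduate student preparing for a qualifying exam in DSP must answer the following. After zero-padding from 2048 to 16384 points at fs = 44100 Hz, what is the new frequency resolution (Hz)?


Frequency resolution after zero-padding:
N_padded = 2048 * 8 = 16384
df = fs / N_padded
   = 44100 / 16384
   = 2.6917 Hz

2.6917 Hz


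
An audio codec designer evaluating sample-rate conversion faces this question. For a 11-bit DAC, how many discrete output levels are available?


Number of quantization levels = 2^N
= 2^11
= 2048

2048


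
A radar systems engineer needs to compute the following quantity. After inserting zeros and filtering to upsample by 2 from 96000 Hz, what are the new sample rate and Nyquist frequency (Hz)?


Step 1 — output sample rate after interpolation by L:
fs_out = L * fs_in = 2 * 96000 = 192000 Hz

Step 2 — Nyquist frequency of the output stream:
f_Nyq = fs_out / 2 = 192000 / 2 = 96000.0 Hz

fs_out = 192000 Hz; f_Nyquist = 96000.0 Hz


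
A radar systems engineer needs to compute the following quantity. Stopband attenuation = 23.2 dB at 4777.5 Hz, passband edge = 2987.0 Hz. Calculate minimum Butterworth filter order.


Butterworth filter order formula:
n = log10(10^(A/10) - 1) / (2 * log10(f_stop/f_pass))
10^(23.2/10) - 1 = 207.9296
f_stop/f_pass = 4777.5 / 2987.0 = 1.5994
n = 5.6821 -> ceil = 6

6


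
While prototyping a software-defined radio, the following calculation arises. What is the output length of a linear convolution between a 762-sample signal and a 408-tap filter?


Linear convolution output length:
L = N + M - 1
  = 762 + 408 - 1
  = 1169 samples

1169


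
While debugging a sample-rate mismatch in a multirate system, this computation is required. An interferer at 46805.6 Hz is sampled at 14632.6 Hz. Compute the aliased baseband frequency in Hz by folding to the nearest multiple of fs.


Compute the nearest integer multiple of fs to the signal:
n = round(46805.6 / 14632.6) = 3
f_alias = |46805.6 - 3 * 14632.6|
        = |46805.6 - 43897.8|
        = 2907.8 Hz

2907.8


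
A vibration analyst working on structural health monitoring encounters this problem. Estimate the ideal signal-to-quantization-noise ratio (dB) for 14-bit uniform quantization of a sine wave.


Theoretical SNR for a full-scale sinusoid:
SNR = 6.02 * N + 1.76
    = 6.02 * 14 + 1.76
    = 84.28 + 1.76
    = 86.04 dB

86.04 dB


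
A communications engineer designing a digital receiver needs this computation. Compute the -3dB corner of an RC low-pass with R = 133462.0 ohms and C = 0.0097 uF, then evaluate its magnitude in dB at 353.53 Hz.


Step 1 — cutoff frequency:
fc = 1 / (2*pi*R*C)
C = 0.0097 uF = 9.7e-09 F
fc = 1 / (2*pi*133462.0*9.7e-09)
   = 122.939 Hz

Step 2 — magnitude at f = 353.53 Hz:
|H(f)| = 1 / sqrt(1 + (f/fc)^2)
f/fc = 353.53 / 122.939 = 2.875654
|H| = 1 / sqrt(1 + 8.269386) = 0.328454
|H|_dB = 20*log10(0.328454) = -9.67 dB

fc = 122.939 Hz; |H(353.53 Hz)| = -9.67 dB


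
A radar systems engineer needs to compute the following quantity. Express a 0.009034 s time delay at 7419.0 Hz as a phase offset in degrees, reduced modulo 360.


Phase shift from frequency and time delay:
phi = 360 * f * t_delay
    = 360 * 7419.0 * 0.009034
    = 24128.37 degrees
    mod 360 = 8.37 degrees

8.37 degrees


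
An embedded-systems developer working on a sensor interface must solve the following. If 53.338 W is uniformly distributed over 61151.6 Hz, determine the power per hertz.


Power spectral density:
PSD = P / BW
    = 53.338 / 61151.6
    = 0.00087223 W/Hz

0.00087223 W/Hz


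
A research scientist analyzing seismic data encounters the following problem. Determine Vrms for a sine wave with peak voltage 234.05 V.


RMS voltage for a sinusoidal waveform:
V_rms = V_peak / sqrt(2)
      = 234.05 / 1.414214
      = 165.498 V

165.498 V


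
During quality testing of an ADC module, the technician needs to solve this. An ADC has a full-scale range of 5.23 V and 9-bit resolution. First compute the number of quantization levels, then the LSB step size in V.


Step 1 — number of quantization levels:
L = 2^N = 2^9 = 512

Step 2 — LSB step size:
delta = Vfs / L
      = 5.23 / 512
      = 0.01021484 V

Levels = 512; step size = 0.01021484 V


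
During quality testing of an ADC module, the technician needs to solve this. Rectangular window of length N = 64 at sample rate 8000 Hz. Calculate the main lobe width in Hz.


Main lobe width for a rectangular window:
Width = 2 * fs / N
      = 2 * 8000 / 64
      = 16000 / 64
      = 250.0 Hz

250.0 Hz


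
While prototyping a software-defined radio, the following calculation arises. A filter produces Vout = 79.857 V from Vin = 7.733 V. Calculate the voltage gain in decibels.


Voltage gain in dB:
G = 20 * log10(Vout / Vin)
  = 20 * log10(79.857 / 7.733)
  = 20 * log10(10.326781)
  = 20 * 1.013965
  = 20.28 dB

20.28 dB


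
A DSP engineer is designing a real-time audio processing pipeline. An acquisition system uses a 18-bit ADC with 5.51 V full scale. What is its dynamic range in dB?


Dynamic range from full-scale to LSB:
V_min = V_max / 2^bits = 5.51 / 2^18
DR = 20 * log10(V_max / V_min)
   = 20 * log10(2^18)
   = 20 * 18 * log10(2)
   = 108.37 dB

108.37 dB


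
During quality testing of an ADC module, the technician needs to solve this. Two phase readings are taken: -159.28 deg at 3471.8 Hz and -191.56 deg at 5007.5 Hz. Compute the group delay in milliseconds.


Group delay from phase difference:
tau = -d(phi)/d(omega)
d(phi) = -32.28 deg = -0.563392 rad
d(omega) = 2*pi*(5007.5 - 3471.8) = 9649.0877 rad/s
tau = -(-0.563392) / 9649.0877
    = 0.0584 ms

0.0584 ms


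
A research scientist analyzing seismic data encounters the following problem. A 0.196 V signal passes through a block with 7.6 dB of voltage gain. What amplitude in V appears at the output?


Output voltage from dB gain:
V_out = V_in * 10^(gain_dB / 20)
      = 0.196 * 10^(7.6 / 20)
      = 0.196 * 2.398833
      = 0.4702 V

0.4702 V


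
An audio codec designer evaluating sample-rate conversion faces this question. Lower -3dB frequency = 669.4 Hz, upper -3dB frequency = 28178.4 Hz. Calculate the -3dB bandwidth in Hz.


Bandwidth is the difference of -3dB frequencies:
BW = f_high - f_low
   = 28178.4 - 669.4
   = 27509.0 Hz

27509.0 Hz


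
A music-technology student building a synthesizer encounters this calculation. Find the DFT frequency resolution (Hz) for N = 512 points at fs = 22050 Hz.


DFT frequency resolution:
df = fs / N
   = 22050 / 512
   = 43.0664 Hz

43.0664 Hz


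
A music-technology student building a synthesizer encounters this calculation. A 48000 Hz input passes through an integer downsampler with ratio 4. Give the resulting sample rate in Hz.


Decimation reduces the sample rate:
fs_out = fs_in / M
       = 48000 / 4
       = 12000.0 Hz

12000.0 Hz


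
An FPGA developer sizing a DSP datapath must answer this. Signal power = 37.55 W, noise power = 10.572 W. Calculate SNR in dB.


SNR in decibels:
SNR = 10 * log10(Ps / Pn)
    = 10 * log10(37.55 / 10.572)
    = 10 * log10(3.5518)
    = 10 * 0.5505
    = 5.5 dB

5.5 dB


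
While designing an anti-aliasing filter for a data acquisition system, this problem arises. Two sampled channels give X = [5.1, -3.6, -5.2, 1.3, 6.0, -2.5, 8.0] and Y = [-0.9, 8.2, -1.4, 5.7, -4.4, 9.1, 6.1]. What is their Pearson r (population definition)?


Pearson correlation coefficient (population):
r = cov(X,Y) / (std(X) * std(Y))
Mean X = 1.3, Mean Y = 3.2
Cov(X,Y) = -6.984286
Std(X) = 4.812484, Std(Y) = 4.930952
r = -0.2943

-0.2943


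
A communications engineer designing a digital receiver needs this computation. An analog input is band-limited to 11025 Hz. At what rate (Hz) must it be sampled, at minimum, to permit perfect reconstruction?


The Nyquist rate is twice the maximum frequency component.
fs_min = 2 * fmax
      = 2 * 11025
      = 22050 Hz

22050


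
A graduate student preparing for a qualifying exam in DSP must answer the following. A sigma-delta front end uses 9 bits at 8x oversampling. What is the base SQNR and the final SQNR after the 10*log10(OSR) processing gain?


Step 1 — baseline SQNR at Nyquist:
SQNR_base = 6.02*N + 1.76
          = 6.02*9 + 1.76
          = 55.94 dB

Step 2 — oversampling processing gain:
G = 10*log10(OSR) = 10*log10(8) = 9.03 dB

Step 3 — total:
SQNR_total = 55.94 + 9.03 = 64.97 dB

Base SQNR = 55.94 dB; oversampled SQNR = 64.97 dB


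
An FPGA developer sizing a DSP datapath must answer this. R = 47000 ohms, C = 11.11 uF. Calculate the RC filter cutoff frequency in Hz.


Cutoff frequency of a first-order RC filter:
fc = 1 / (2 * pi * R * C)
C = 11.11 uF = 1.111e-05 F
fc = 1 / (2 * pi * 47000 * 1.111e-05)
   = 1 / 3.28089087185
   = 0.304795 Hz

0.304795 Hz


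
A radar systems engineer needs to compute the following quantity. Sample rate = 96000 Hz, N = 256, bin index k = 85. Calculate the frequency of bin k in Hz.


Frequency of DFT bin k:
f_k = k * fs / N
    = 85 * 96000 / 256
    = 8160000 / 256
    = 31875.0 Hz

31875.0 Hz


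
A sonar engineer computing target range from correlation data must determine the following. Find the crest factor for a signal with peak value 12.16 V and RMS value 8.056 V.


Crest factor is the ratio of peak to RMS:
CF = V_peak / V_rms
   = 12.16 / 8.056
   = 1.5094

1.5094


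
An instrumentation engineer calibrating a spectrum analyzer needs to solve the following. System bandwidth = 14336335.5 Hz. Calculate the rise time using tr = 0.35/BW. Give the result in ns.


Rise time from bandwidth relationship:
tr = 0.35 / BW
   = 0.35 / 14336335.5
   = 2.441349116e-08 s
   = 24.4135 ns

24.4135 ns


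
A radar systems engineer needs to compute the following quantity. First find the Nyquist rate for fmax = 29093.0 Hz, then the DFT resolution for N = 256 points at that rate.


Step 1 — Nyquist sampling rate:
fs = 2 * fmax = 2 * 29093.0 = 58186.0 Hz

Step 2 — DFT bin spacing:
df = fs / N = 58186.0 / 256 = 227.2891 Hz

227.2891 Hz


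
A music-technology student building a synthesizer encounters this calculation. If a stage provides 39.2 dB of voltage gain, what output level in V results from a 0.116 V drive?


Output voltage from dB gain:
V_out = V_in * 10^(gain_dB / 20)
      = 0.116 * 10^(39.2 / 20)
      = 0.116 * 91.201084
      = 10.5793 V

10.5793 V


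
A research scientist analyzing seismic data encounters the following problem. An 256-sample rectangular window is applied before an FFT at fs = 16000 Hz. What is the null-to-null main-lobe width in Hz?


Main lobe width for a rectangular window:
Width = 2 * fs / N
      = 2 * 16000 / 256
      = 32000 / 256
      = 125.0 Hz

125.0 Hz


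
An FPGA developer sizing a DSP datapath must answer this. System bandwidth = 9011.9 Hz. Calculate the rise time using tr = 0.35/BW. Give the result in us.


Rise time from bandwidth relationship:
tr = 0.35 / BW
   = 0.35 / 9011.9
   = 3.883753703e-05 s
   = 38.8375 us

38.8375 us


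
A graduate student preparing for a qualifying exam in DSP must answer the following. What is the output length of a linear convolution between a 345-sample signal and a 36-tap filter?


Linear convolution output length:
L = N + M - 1
  = 345 + 36 - 1
  = 380 samples

380


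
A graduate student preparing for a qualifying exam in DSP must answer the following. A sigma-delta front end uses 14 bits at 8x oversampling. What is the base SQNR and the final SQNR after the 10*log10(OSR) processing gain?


Step 1 — baseline SQNR at Nyquist:
SQNR_base = 6.02*N + 1.76
          = 6.02*14 + 1.76
          = 86.04 dB

Step 2 — oversampling processing gain:
G = 10*log10(OSR) = 10*log10(8) = 9.03 dB

Step 3 — total:
SQNR_total = 86.04 + 9.03 = 95.07 dB

Base SQNR = 86.04 dB; oversampled SQNR = 95.07 dB


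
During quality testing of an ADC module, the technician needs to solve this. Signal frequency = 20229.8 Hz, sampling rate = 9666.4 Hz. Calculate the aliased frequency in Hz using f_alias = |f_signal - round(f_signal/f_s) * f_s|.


Compute the nearest integer multiple of fs to the signal:
n = round(20229.8 / 9666.4) = 2
f_alias = |20229.8 - 2 * 9666.4|
        = |20229.8 - 19332.8|
        = 897.0 Hz

897.0


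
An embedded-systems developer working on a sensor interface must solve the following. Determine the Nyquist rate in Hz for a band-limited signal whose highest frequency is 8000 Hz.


The Nyquist rate is twice the maximum frequency component.
fs_min = 2 * fmax
      = 2 * 8000
      = 16000 Hz

16000


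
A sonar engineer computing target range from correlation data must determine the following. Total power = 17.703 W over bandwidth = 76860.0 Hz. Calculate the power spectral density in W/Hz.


Power spectral density:
PSD = P / BW
    = 17.703 / 76860.0
    = 0.00023033 W/Hz

0.00023033 W/Hz


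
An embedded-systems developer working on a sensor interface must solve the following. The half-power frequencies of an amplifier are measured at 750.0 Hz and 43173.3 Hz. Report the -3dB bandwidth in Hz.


Bandwidth is the difference of -3dB frequencies:
BW = f_high - f_low
   = 43173.3 - 750.0
   = 42423.3 Hz

42423.3 Hz


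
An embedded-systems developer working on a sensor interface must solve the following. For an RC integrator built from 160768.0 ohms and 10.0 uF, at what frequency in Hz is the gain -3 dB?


Cutoff frequency of a first-order RC filter:
fc = 1 / (2 * pi * R * C)
C = 10.0 uF = 1e-05 F
fc = 1 / (2 * pi * 160768.0 * 1e-05)
   = 1 / 10.101351354646
   = 0.098997 Hz

0.098997 Hz


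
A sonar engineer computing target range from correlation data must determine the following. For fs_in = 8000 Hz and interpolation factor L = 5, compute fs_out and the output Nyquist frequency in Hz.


Step 1 — output sample rate after interpolation by L:
fs_out = L * fs_in = 5 * 8000 = 40000 Hz

Step 2 — Nyquist frequency of the output stream:
f_Nyq = fs_out / 2 = 40000 / 2 = 20000.0 Hz

fs_out = 40000 Hz; f_Nyquist = 20000.0 Hz


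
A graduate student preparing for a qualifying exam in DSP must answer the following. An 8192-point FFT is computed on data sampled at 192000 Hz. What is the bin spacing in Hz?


DFT frequency resolution:
df = fs / N
   = 192000 / 8192
   = 23.4375 Hz

23.4375 Hz


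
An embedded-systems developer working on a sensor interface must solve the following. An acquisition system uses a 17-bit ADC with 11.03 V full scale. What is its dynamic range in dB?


Dynamic range from full-scale to LSB:
V_min = V_max / 2^bits = 11.03 / 2^17
DR = 20 * log10(V_max / V_min)
   = 20 * log10(2^17)
   = 20 * 17 * log10(2)
   = 102.35 dB

102.35 dB


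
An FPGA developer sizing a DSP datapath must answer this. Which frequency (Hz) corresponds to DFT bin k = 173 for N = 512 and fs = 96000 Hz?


Frequency of DFT bin k:
f_k = k * fs / N
    = 173 * 96000 / 512
    = 16608000 / 512
    = 32437.5 Hz

32437.5 Hz


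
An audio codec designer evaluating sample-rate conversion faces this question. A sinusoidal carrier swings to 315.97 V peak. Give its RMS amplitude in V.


RMS voltage for a sinusoidal waveform:
V_rms = V_peak / sqrt(2)
      = 315.97 / 1.414214
      = 223.425 V

223.425 V


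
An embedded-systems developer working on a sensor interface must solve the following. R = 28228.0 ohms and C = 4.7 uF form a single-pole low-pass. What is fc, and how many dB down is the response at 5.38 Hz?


Step 1 — cutoff frequency:
fc = 1 / (2*pi*R*C)
C = 4.7 uF = 4.7e-06 F
fc = 1 / (2*pi*28228.0*4.7e-06)
   = 1.19962 Hz

Step 2 — magnitude at f = 5.38 Hz:
|H(f)| = 1 / sqrt(1 + (f/fc)^2)
f/fc = 5.38 / 1.19962 = 4.484754
|H| = 1 / sqrt(1 + 20.113018) = 0.217633
|H|_dB = 20*log10(0.217633) = -13.25 dB

fc = 1.19962 Hz; |H(5.38 Hz)| = -13.25 dB


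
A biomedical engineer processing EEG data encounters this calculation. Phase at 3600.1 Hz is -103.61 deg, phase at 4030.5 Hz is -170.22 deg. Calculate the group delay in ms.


Group delay from phase difference:
tau = -d(phi)/d(omega)
d(phi) = -66.61 deg = -1.162564 rad
d(omega) = 2*pi*(4030.5 - 3600.1) = 2704.283 rad/s
tau = -(-1.162564) / 2704.283
    = 0.4299 ms

0.4299 ms


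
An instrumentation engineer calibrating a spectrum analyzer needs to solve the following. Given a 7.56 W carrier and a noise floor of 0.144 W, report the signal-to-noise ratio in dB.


SNR in decibels:
SNR = 10 * log10(Ps / Pn)
    = 10 * log10(7.56 / 0.144)
    = 10 * log10(52.5)
    = 10 * 1.7202
    = 17.2 dB

17.2 dB


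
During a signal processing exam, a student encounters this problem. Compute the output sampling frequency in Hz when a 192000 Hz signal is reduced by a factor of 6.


Decimation reduces the sample rate:
fs_out = fs_in / M
       = 192000 / 6
       = 32000.0 Hz

32000.0 Hz


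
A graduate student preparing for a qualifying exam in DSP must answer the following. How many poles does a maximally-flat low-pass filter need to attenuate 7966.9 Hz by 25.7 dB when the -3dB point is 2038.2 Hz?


Butterworth filter order formula:
n = log10(10^(A/10) - 1) / (2 * log10(f_stop/f_pass))
10^(25.7/10) - 1 = 370.5352
f_stop/f_pass = 7966.9 / 2038.2 = 3.9088
n = 2.1695 -> ceil = 3

3


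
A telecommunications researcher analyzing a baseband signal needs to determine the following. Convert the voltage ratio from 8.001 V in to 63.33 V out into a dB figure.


Voltage gain in dB:
G = 20 * log10(Vout / Vin)
  = 20 * log10(63.33 / 8.001)
  = 20 * log10(7.915261)
  = 20 * 0.898465
  = 17.97 dB

17.97 dB


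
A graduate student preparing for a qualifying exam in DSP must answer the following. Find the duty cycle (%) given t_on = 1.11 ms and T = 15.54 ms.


Duty cycle as a percentage:
DC = (t_on / T) * 100
   = (1.11 / 15.54) * 100
   = 0.071429 * 100
   = 7.14 %

7.14 %


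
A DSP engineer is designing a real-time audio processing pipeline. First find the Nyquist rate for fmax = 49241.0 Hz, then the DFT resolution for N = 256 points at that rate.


Step 1 — Nyquist sampling rate:
fs = 2 * fmax = 2 * 49241.0 = 98482.0 Hz

Step 2 — DFT bin spacing:
df = fs / N = 98482.0 / 256 = 384.6953 Hz

384.6953 Hz


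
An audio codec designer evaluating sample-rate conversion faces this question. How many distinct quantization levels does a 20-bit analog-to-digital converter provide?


Number of quantization levels = 2^N
= 2^20
= 1048576

1048576


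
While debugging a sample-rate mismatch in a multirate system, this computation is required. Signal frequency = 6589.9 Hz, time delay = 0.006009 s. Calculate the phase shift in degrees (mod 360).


Phase shift from frequency and time delay:
phi = 360 * f * t_delay
    = 360 * 6589.9 * 0.006009
    = 14255.54 degrees
    mod 360 = 215.54 degrees

215.54 degrees


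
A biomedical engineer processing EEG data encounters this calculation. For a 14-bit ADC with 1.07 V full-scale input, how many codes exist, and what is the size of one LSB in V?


Step 1 — number of quantization levels:
L = 2^N = 2^14 = 16384

Step 2 — LSB step size:
delta = Vfs / L
      = 1.07 / 16384
      = 6.531e-05 V

Levels = 16384; step size = 6.531e-05 V


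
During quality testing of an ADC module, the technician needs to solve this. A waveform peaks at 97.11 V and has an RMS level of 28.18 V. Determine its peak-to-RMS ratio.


Crest factor is the ratio of peak to RMS:
CF = V_peak / V_rms
   = 97.11 / 28.18
   = 3.4461

3.4461


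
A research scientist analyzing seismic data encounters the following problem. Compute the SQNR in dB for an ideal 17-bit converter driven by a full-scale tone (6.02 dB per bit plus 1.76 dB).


Theoretical SNR for a full-scale sinusoid:
SNR = 6.02 * N + 1.76
    = 6.02 * 17 + 1.76
    = 102.34 + 1.76
    = 104.1 dB

104.1 dB


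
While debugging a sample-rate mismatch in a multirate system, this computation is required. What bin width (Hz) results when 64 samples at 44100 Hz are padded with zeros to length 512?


Frequency resolution after zero-padding:
N_padded = 64 * 8 = 512
df = fs / N_padded
   = 44100 / 512
   = 86.1328 Hz

86.1328 Hz


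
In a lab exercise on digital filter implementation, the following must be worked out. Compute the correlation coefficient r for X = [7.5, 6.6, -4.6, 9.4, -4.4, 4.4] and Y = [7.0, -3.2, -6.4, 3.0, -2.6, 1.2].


Pearson correlation coefficient (population):
r = cov(X,Y) / (std(X) * std(Y))
Mean X = 3.15, Mean Y = -0.1667
Cov(X,Y) = 18.148333
Std(X) = 5.60528, Std(Y) = 4.420282
r = 0.7325

0.7325


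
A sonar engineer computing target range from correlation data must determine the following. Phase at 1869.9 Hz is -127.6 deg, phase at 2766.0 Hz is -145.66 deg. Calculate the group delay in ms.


Group delay from phase difference:
tau = -d(phi)/d(omega)
d(phi) = -18.06 deg = -0.315206 rad
d(omega) = 2*pi*(2766.0 - 1869.9) = 5630.3624 rad/s
tau = -(-0.315206) / 5630.3624
    = 0.056 ms

0.056 ms


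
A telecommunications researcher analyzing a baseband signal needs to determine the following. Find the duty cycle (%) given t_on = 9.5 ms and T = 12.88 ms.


Duty cycle as a percentage:
DC = (t_on / T) * 100
   = (9.5 / 12.88) * 100
   = 0.737578 * 100
   = 73.76 %

73.76 %


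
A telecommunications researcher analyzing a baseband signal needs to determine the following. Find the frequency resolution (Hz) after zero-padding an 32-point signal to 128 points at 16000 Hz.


Frequency resolution after zero-padding:
N_padded = 32 * 4 = 128
df = fs / N_padded
   = 16000 / 128
   = 125.0 Hz

125.0 Hz


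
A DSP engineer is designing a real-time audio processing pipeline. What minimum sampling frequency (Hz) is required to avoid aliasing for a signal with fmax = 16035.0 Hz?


The Nyquist rate is twice the maximum frequency component.
fs_min = 2 * fmax
      = 2 * 16035.0
      = 32070.0 Hz

32070.0


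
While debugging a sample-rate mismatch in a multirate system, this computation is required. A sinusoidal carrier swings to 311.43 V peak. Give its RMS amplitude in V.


RMS voltage for a sinusoidal waveform:
V_rms = V_peak / sqrt(2)
      = 311.43 / 1.414214
      = 220.214 V

220.214 V


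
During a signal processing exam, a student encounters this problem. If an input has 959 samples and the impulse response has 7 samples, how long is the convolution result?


Linear convolution output length:
L = N + M - 1
  = 959 + 7 - 1
  = 965 samples

965


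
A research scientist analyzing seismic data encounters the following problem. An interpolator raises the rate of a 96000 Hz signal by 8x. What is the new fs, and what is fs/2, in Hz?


Step 1 — output sample rate after interpolation by L:
fs_out = L * fs_in = 8 * 96000 = 768000 Hz

Step 2 — Nyquist frequency of the output stream:
f_Nyq = fs_out / 2 = 768000 / 2 = 384000.0 Hz

fs_out = 768000 Hz; f_Nyquist = 384000.0 Hz


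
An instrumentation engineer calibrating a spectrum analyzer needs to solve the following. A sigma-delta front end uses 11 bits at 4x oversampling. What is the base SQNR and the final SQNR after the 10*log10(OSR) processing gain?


Step 1 — baseline SQNR at Nyquist:
SQNR_base = 6.02*N + 1.76
          = 6.02*11 + 1.76
          = 67.98 dB

Step 2 — oversampling processing gain:
G = 10*log10(OSR) = 10*log10(4) = 6.02 dB

Step 3 — total:
SQNR_total = 67.98 + 6.02 = 74.0 dB

Base SQNR = 67.98 dB; oversampled SQNR = 74.0 dB


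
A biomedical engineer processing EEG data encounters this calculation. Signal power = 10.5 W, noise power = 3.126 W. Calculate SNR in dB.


SNR in decibels:
SNR = 10 * log10(Ps / Pn)
    = 10 * log10(10.5 / 3.126)
    = 10 * log10(3.3589)
    = 10 * 0.5262
    = 5.26 dB

5.26 dB


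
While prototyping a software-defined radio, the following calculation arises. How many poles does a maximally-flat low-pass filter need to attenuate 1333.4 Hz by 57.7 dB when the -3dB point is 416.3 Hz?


Butterworth filter order formula:
n = log10(10^(A/10) - 1) / (2 * log10(f_stop/f_pass))
10^(57.7/10) - 1 = 588842.6554
f_stop/f_pass = 1333.4 / 416.3 = 3.203
n = 5.7066 -> ceil = 6

6


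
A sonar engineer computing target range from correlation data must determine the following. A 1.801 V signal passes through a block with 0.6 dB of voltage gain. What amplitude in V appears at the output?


Output voltage from dB gain:
V_out = V_in * 10^(gain_dB / 20)
      = 1.801 * 10^(0.6 / 20)
      = 1.801 * 1.071519
      = 1.9298 V

1.9298 V


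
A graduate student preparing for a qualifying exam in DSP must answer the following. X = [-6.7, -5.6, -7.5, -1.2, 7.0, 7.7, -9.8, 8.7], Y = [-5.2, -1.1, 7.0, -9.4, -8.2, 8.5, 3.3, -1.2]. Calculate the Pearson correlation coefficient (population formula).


Pearson correlation coefficient (population):
r = cov(X,Y) / (std(X) * std(Y))
Mean X = -0.925, Mean Y = -0.7875
Cov(X,Y) = -5.097187
Std(X) = 7.133679, Std(Y) = 6.249687
r = -0.1143

-0.1143


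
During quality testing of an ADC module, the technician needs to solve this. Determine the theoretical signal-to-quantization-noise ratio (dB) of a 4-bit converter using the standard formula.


Theoretical SNR for a full-scale sinusoid:
SNR = 6.02 * N + 1.76
    = 6.02 * 4 + 1.76
    = 24.08 + 1.76
    = 25.84 dB

25.84 dB


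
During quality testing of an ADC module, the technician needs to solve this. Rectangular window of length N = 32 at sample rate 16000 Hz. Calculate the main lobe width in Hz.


Main lobe width for a rectangular window:
Width = 2 * fs / N
      = 2 * 16000 / 32
      = 32000 / 32
      = 1000.0 Hz

1000.0 Hz


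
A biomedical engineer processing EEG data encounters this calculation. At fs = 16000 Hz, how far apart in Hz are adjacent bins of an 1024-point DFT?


DFT frequency resolution:
df = fs / N
   = 16000 / 1024
   = 15.625 Hz

15.625 Hz


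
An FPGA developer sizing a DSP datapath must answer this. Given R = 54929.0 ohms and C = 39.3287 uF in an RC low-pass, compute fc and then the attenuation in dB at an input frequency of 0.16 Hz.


Step 1 — cutoff frequency:
fc = 1 / (2*pi*R*C)
C = 39.3287 uF = 3.93287e-05 F
fc = 1 / (2*pi*54929.0*3.93287e-05)
   = 0.0736731 Hz

Step 2 — magnitude at f = 0.16 Hz:
|H(f)| = 1 / sqrt(1 + (f/fc)^2)
f/fc = 0.16 / 0.0736731 = 2.171756
|H| = 1 / sqrt(1 + 4.716524) = 0.4182481
|H|_dB = 20*log10(0.4182481) = -7.57 dB

fc = 0.0736731 Hz; |H(0.16 Hz)| = -7.57 dB


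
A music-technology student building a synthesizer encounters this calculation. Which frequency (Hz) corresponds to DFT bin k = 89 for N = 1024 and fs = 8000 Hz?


Frequency of DFT bin k:
f_k = k * fs / N
    = 89 * 8000 / 1024
    = 712000 / 1024
    = 695.312 Hz

695.312 Hz


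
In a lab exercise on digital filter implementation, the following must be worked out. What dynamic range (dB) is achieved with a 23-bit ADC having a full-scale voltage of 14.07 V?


Dynamic range from full-scale to LSB:
V_min = V_max / 2^bits = 14.07 / 2^23
DR = 20 * log10(V_max / V_min)
   = 20 * log10(2^23)
   = 20 * 23 * log10(2)
   = 138.47 dB

138.47 dB


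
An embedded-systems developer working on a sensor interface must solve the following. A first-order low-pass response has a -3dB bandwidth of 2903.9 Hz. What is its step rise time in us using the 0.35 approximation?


Rise time from bandwidth relationship:
tr = 0.35 / BW
   = 0.35 / 2903.9
   = 0.0001205275664 s
   = 120.5276 us

120.5276 us


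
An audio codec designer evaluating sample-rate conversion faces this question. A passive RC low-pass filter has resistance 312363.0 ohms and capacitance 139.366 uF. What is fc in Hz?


Cutoff frequency of a first-order RC filter:
fc = 1 / (2 * pi * R * C)
C = 139.366 uF = 0.000139366 F
fc = 1 / (2 * pi * 312363.0 * 0.000139366)
   = 1 / 273.52453535084
   = 0.003656 Hz

0.003656 Hz


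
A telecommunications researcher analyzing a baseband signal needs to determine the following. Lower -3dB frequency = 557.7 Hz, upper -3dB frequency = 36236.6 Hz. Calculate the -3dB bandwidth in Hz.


Bandwidth is the difference of -3dB frequencies:
BW = f_high - f_low
   = 36236.6 - 557.7
   = 35678.9 Hz

35678.9 Hz


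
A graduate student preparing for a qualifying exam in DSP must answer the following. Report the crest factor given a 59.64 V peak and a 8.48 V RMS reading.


Crest factor is the ratio of peak to RMS:
CF = V_peak / V_rms
   = 59.64 / 8.48
   = 7.033

7.033


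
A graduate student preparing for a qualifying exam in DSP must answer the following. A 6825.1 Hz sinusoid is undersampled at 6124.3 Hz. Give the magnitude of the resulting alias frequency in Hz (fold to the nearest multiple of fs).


Compute the nearest integer multiple of fs to the signal:
n = round(6825.1 / 6124.3) = 1
f_alias = |6825.1 - 1 * 6124.3|
        = |6825.1 - 6124.3|
        = 700.8 Hz

700.8


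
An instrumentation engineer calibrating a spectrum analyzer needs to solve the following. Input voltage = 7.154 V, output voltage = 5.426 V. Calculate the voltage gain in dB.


Voltage gain in dB:
G = 20 * log10(Vout / Vin)
  = 20 * log10(5.426 / 7.154)
  = 20 * log10(0.758457)
  = 20 * -0.120069
  = -2.4 dB

-2.4 dB


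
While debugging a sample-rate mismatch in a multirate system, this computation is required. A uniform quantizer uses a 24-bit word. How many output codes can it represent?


Number of quantization levels = 2^N
= 2^24
= 16777216

16777216


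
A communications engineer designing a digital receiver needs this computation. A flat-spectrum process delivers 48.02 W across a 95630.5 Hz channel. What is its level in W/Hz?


Power spectral density:
PSD = P / BW
    = 48.02 / 95630.5
    = 0.00050214 W/Hz

0.00050214 W/Hz


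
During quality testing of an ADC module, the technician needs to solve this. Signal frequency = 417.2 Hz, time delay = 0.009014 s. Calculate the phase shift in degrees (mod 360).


Phase shift from frequency and time delay:
phi = 360 * f * t_delay
    = 360 * 417.2 * 0.009014
    = 1353.83 degrees
    mod 360 = 273.83 degrees

273.83 degrees


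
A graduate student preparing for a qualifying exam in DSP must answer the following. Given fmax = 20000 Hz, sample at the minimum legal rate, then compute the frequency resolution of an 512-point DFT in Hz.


Step 1 — Nyquist sampling rate:
fs = 2 * fmax = 2 * 20000 = 40000 Hz

Step 2 — DFT bin spacing:
df = fs / N = 40000 / 512 = 78.125 Hz

78.125 Hz


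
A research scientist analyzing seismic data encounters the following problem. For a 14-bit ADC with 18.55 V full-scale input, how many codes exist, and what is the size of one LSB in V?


Step 1 — number of quantization levels:
L = 2^N = 2^14 = 16384

Step 2 — LSB step size:
delta = Vfs / L
      = 18.55 / 16384
      = 0.0011322 V

Levels = 16384; step size = 0.0011322 V


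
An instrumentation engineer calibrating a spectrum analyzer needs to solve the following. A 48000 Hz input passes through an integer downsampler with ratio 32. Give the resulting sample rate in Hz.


Decimation reduces the sample rate:
fs_out = fs_in / M
       = 48000 / 32
       = 1500.0 Hz

1500.0 Hz


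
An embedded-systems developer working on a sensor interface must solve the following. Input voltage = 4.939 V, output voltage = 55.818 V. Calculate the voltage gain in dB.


Voltage gain in dB:
G = 20 * log10(Vout / Vin)
  = 20 * log10(55.818 / 4.939)
  = 20 * log10(11.301478)
  = 20 * 1.053135
  = 21.06 dB

21.06 dB


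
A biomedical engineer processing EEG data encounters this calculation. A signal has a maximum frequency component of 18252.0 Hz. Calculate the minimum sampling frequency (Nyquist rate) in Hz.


The Nyquist rate is twice the maximum frequency component.
fs_min = 2 * fmax
      = 2 * 18252.0
      = 36504.0 Hz

36504.0


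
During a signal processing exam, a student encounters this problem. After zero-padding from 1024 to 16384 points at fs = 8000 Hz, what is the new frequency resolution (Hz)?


Frequency resolution after zero-padding:
N_padded = 1024 * 16 = 16384
df = fs / N_padded
   = 8000 / 16384
   = 0.4883 Hz

0.4883 Hz


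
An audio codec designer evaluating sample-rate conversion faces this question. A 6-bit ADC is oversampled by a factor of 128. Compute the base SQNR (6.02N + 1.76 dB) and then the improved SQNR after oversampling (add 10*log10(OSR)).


Step 1 — baseline SQNR at Nyquist:
SQNR_base = 6.02*N + 1.76
          = 6.02*6 + 1.76
          = 37.88 dB

Step 2 — oversampling processing gain:
G = 10*log10(OSR) = 10*log10(128) = 21.07 dB

Step 3 — total:
SQNR_total = 37.88 + 21.07 = 58.95 dB

Base SQNR = 37.88 dB; oversampled SQNR = 58.95 dB


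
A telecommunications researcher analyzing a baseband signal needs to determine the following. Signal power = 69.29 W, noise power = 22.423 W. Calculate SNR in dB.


SNR in decibels:
SNR = 10 * log10(Ps / Pn)
    = 10 * log10(69.29 / 22.423)
    = 10 * log10(3.0901)
    = 10 * 0.49
    = 4.9 dB

4.9 dB


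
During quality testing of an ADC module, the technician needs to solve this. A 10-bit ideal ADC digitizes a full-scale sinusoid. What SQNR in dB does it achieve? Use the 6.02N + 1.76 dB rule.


Theoretical SNR for a full-scale sinusoid:
SNR = 6.02 * N + 1.76
    = 6.02 * 10 + 1.76
    = 60.2 + 1.76
    = 61.96 dB

61.96 dB


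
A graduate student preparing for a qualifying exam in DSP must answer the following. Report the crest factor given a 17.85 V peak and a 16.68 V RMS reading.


Crest factor is the ratio of peak to RMS:
CF = V_peak / V_rms
   = 17.85 / 16.68
   = 1.0701

1.0701


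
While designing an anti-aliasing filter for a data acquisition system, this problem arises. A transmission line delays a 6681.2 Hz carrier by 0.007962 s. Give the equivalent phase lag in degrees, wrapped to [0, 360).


Phase shift from frequency and time delay:
phi = 360 * f * t_delay
    = 360 * 6681.2 * 0.007962
    = 19150.46 degrees
    mod 360 = 70.46 degrees

70.46 degrees


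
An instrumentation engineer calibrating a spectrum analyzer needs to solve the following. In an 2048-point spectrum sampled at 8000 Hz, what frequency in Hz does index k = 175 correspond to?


Frequency of DFT bin k:
f_k = k * fs / N
    = 175 * 8000 / 2048
    = 1400000 / 2048
    = 683.594 Hz

683.594 Hz


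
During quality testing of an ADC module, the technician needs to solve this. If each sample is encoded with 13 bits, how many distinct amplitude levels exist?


Number of quantization levels = 2^N
= 2^13
= 8192

8192


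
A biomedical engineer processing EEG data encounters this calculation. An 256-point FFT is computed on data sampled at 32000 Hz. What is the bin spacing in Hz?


DFT frequency resolution:
df = fs / N
   = 32000 / 256
   = 125.0 Hz

125.0 Hz


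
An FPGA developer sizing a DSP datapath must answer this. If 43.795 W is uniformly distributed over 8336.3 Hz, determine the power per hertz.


Power spectral density:
PSD = P / BW
    = 43.795 / 8336.3
    = 0.00525353 W/Hz

0.00525353 W/Hz


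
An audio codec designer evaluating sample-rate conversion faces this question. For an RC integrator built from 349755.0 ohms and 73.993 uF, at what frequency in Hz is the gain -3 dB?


Cutoff frequency of a first-order RC filter:
fc = 1 / (2 * pi * R * C)
C = 73.993 uF = 7.3993e-05 F
fc = 1 / (2 * pi * 349755.0 * 7.3993e-05)
   = 1 / 162.60520227799
   = 0.00615 Hz

0.00615 Hz


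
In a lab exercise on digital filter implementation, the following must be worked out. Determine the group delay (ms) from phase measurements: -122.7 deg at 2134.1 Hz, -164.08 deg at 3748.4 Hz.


Group delay from phase difference:
tau = -d(phi)/d(omega)
d(phi) = -41.38 deg = -0.722217 rad
d(omega) = 2*pi*(3748.4 - 2134.1) = 10142.946 rad/s
tau = -(-0.722217) / 10142.946
    = 0.0712 ms

0.0712 ms


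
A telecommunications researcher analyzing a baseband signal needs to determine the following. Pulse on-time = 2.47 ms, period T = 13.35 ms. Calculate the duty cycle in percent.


Duty cycle as a percentage:
DC = (t_on / T) * 100
   = (2.47 / 13.35) * 100
   = 0.185019 * 100
   = 18.5 %

18.5 %


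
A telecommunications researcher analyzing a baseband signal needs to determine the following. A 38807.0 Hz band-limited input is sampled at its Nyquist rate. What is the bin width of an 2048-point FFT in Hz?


Step 1 — Nyquist sampling rate:
fs = 2 * fmax = 2 * 38807.0 = 77614.0 Hz

Step 2 — DFT bin spacing:
df = fs / N = 77614.0 / 2048 = 37.8975 Hz

37.8975 Hz


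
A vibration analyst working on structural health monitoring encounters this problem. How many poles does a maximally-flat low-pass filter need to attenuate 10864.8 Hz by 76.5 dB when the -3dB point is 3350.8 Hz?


Butterworth filter order formula:
n = log10(10^(A/10) - 1) / (2 * log10(f_stop/f_pass))
10^(76.5/10) - 1 = 44668358.2151
f_stop/f_pass = 10864.8 / 3350.8 = 3.2424
n = 7.4872 -> ceil = 8

8


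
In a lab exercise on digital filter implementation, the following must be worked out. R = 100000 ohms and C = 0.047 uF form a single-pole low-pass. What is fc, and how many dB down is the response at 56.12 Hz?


Step 1 — cutoff frequency:
fc = 1 / (2*pi*R*C)
C = 0.047 uF = 4.7e-08 F
fc = 1 / (2*pi*100000*4.7e-08)
   = 33.8628 Hz

Step 2 — magnitude at f = 56.12 Hz:
|H(f)| = 1 / sqrt(1 + (f/fc)^2)
f/fc = 56.12 / 33.8628 = 1.657276
|H| = 1 / sqrt(1 + 2.746564) = 0.5166345
|H|_dB = 20*log10(0.5166345) = -5.74 dB

fc = 33.8628 Hz; |H(56.12 Hz)| = -5.74 dB


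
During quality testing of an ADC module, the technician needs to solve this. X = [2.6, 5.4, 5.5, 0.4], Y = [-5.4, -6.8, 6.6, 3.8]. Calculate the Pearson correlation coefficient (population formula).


Pearson correlation coefficient (population):
r = cov(X,Y) / (std(X) * std(Y))
Mean X = 3.475, Mean Y = -0.45
Cov(X,Y) = -1.67125
Std(X) = 2.12294, Std(Y) = 5.757387
r = -0.1367

-0.1367
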